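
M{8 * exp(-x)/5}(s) 8 * gamma(s)/5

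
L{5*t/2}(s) 5/(2*s^2)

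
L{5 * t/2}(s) 5/(2 * s^2)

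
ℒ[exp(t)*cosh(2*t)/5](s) (s - 1)/(5*((s - 1)^2-4))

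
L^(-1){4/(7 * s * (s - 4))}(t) 2 * exp(2 * t) * sinh(2 * t)/7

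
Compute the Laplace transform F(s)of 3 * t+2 2/s+3/s^2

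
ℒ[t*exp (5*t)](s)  (s - 5)^ (-2)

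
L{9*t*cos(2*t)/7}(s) 9*(s^2 - 4)/(7*(s^2 + 4)^2)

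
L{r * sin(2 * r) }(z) 4 * z/(z^2 + 4) ^2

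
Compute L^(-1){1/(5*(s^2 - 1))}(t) sinh(t)/5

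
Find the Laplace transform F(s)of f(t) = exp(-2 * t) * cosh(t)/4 (s + 2)/(4 * ((s + 2)^2 - 1))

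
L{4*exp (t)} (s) 4/ (s - 1)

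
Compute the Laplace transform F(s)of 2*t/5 2/(5*s^2)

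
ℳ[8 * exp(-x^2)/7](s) 4 * gamma(s/2)/7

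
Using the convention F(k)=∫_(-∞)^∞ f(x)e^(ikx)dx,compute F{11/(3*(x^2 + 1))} 11*pi*exp(-Abs(k))/3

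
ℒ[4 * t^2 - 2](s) 8/s^3 - 2/s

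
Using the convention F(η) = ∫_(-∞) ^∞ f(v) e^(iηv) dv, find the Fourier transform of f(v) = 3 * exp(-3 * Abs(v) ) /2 9/(η^2+9) 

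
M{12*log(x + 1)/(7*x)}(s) -12*pi*csc(pi*s)/(7*s - 7)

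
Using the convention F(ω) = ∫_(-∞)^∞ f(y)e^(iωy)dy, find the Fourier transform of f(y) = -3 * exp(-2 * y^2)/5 -3 * sqrt(2) * sqrt(pi) * exp(-ω^2/8)/10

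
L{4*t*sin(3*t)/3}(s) 8*s/(s^2 + 9)^2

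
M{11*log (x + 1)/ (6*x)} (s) -11*pi*csc (pi*s)/ (6*s - 6)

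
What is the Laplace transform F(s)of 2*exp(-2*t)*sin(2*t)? 4/((s + 2)^2 + 4)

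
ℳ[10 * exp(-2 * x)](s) 10 * gamma(s)/2^s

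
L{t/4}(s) 1/(4*s^2)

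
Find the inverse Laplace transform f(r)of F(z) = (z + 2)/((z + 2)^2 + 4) exp(-2*r)*cos(2*r)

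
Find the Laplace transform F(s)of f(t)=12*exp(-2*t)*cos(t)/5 12*(s + 2)/(5*((s + 2)^2 + 1))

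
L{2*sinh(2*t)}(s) 4/(s^2 - 4)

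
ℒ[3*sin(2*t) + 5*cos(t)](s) 6/(s^2 + 4) + 5*s/(s^2 + 1)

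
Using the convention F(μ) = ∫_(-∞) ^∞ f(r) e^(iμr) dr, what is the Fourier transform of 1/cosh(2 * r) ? pi/(2 * cosh(pi * μ/4) ) 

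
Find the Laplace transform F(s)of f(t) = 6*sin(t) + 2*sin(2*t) 6/(s^2 + 1) + 4/(s^2 + 4)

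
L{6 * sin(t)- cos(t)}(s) 6/(s^2+1)- s/(s^2+1)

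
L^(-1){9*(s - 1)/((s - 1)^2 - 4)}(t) 9*exp(t)*cosh(2*t)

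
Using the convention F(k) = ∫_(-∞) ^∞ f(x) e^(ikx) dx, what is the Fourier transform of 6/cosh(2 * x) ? 3 * pi/cosh(pi * k/4) 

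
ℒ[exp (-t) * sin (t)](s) 1/ ( (s + 1)^2 + 1)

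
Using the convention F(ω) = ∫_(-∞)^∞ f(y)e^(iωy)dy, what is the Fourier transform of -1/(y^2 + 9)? -pi*exp(-3*Abs(ω))/3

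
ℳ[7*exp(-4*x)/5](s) 7*gamma(s)/(5*4^s)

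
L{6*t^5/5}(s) 144/s^6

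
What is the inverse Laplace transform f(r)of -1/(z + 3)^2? -r * exp(-3 * r)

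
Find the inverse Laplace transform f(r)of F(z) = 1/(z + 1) exp(-r)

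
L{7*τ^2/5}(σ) 14/(5*σ^3)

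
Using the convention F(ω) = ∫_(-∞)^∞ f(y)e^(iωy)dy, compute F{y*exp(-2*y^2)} sqrt(2)*I*sqrt(pi)*ω*exp(-ω^2/8)/8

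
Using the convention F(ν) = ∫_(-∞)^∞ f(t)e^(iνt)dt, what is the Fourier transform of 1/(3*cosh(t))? pi/(3*cosh(pi*ν/2))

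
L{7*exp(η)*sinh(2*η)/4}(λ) 7/(2*((λ - 1)^2 - 4))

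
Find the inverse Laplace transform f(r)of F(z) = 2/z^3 r^2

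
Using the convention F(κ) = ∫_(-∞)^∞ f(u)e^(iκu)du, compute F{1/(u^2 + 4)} pi * exp(-2 * Abs(κ))/2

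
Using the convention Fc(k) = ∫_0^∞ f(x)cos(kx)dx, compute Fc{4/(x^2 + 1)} 2*pi*exp(-k)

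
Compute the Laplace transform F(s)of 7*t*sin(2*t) 28*s/(s^2 + 4)^2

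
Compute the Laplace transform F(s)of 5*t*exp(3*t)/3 5/(3*(s - 3)^2)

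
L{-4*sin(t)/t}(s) -4*atan(1/s)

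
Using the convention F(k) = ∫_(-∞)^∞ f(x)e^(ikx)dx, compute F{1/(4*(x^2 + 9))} pi*exp(-3*Abs(k))/12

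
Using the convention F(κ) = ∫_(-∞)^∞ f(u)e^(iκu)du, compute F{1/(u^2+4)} pi*exp(-2*Abs(κ))/2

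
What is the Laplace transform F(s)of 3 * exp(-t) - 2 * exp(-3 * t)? 3/(s + 1) - 2/(s + 3)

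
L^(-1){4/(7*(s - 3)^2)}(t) 4*t*exp(3*t)/7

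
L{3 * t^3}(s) 18/s^4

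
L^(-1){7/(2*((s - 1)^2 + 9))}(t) 7*exp(t)*sin(3*t)/6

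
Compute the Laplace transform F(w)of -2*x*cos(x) 2*(1 - w^2)/(w^2 + 1)^2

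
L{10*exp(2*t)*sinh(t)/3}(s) 10/(3*((s - 2)^2 - 1))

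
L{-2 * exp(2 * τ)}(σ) -2/(σ - 2)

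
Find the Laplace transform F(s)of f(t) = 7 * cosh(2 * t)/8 7 * s/(8 * (s^2 - 4))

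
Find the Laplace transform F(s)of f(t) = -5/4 -5/(4*s)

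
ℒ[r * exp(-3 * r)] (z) (z+3)^(-2)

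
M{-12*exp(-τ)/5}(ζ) -12*gamma(ζ)/5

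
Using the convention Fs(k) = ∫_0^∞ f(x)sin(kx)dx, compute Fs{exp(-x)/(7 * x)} atan(k)/7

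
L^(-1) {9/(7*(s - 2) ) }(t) 9*exp(2*t) /7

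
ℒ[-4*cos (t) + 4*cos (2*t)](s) 4*s/ (s^2 + 4)-4*s/ (s^2 + 1)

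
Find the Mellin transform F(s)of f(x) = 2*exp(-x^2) gamma(s/2)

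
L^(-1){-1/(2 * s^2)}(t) -t/2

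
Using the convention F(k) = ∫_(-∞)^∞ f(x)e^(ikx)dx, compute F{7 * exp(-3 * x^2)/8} 7 * sqrt(3) * sqrt(pi) * exp(-k^2/12)/24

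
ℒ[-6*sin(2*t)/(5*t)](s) -6*atan(2/s)/5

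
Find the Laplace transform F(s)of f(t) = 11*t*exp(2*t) 11/(s - 2)^2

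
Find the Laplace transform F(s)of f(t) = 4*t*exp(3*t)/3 4/(3*(s - 3)^2)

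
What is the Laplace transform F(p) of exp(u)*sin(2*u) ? 2/((p - 1) ^2+4) 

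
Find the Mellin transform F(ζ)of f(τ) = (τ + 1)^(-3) pi*(ζ - 2)*(ζ - 1)/(2*sin(pi*ζ))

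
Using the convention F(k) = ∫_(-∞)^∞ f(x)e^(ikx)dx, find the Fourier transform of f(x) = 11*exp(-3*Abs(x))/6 11/(k^2 + 9)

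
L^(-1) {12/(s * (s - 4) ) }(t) 6 * exp(2 * t) * sinh(2 * t) 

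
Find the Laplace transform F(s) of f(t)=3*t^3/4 9/(2*s^4) 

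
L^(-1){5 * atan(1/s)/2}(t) 5 * sin(t)/(2 * t)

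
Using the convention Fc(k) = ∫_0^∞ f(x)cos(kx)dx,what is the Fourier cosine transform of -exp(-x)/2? -1/(2 * k^2 + 2)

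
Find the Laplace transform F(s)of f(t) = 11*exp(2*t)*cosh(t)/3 11*(s - 2)/(3*((s - 2)^2-1))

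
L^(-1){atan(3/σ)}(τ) sin(3*τ)/τ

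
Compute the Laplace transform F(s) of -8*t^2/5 -16/(5*s^3) 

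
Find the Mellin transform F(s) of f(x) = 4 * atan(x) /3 -2 * pi * sec(pi * s/2) /(3 * s) 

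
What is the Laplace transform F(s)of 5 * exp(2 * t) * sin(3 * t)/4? 15/(4 * ((s - 2)^2 + 9))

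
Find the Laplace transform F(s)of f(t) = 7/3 7/(3*s)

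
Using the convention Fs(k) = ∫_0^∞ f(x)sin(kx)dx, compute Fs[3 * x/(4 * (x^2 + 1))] 3 * pi * exp(-k)/8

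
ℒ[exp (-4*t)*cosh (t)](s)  (s + 4)/ ( (s + 4)^2 - 1)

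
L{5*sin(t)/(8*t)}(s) 5*atan(1/s)/8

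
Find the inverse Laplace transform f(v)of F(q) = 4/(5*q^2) 4*v/5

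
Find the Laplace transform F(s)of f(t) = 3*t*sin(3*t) 18*s/(s^2 + 9)^2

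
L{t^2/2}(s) s^(-3)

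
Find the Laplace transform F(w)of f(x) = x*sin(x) 2*w/(w^2 + 1)^2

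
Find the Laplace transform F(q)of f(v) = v q^(-2)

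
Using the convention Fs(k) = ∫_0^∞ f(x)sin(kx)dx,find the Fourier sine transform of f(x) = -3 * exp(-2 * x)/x -3 * atan(k/2)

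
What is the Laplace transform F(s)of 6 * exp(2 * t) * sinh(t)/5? 6/(5 * ((s - 2)^2 - 1))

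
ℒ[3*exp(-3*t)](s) 3/(s + 3)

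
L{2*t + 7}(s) 7/s + 2/s^2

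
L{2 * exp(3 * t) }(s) 2/(s - 3) 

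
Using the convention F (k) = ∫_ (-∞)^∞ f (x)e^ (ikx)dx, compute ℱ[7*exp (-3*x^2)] 7*sqrt (3)*sqrt (pi)*exp (-k^2/12)/3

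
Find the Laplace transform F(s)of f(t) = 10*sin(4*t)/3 40/(3*(s^2+16))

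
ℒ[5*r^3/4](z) 15/(2*z^4)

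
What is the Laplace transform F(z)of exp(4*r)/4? 1/(4*(z - 4))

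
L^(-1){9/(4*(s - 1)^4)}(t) 3*t^3*exp(t)/8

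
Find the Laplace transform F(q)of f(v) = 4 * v 4/q^2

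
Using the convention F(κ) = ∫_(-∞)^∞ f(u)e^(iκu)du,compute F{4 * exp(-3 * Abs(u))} 24/(κ^2 + 9)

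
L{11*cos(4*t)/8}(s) 11*s/(8*(s^2 + 16))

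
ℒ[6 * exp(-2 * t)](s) 6/(s + 2)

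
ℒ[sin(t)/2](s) 1/(2*(s^2 + 1))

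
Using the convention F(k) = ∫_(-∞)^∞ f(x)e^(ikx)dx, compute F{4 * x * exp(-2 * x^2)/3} sqrt(2) * I * sqrt(pi) * k * exp(-k^2/8)/6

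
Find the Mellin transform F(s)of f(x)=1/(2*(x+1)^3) pi*(s - 2)*(s - 1)/(4*sin(pi*s))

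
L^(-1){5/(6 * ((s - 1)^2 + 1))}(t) 5 * exp(t) * sin(t)/6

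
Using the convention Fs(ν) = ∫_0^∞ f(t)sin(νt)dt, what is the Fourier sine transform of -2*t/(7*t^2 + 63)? -pi*exp(-3*ν)/7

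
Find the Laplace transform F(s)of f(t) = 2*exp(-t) 2/(s + 1)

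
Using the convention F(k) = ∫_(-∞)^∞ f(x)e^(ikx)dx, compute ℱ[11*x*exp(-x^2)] 11*I*sqrt(pi)*k*exp(-k^2/4)/2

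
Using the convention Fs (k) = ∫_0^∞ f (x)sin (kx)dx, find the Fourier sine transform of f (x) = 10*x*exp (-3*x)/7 60*k/ (7*(k^2 + 9)^2)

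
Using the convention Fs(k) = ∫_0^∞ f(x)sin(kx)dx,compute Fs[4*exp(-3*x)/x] 4*atan(k/3)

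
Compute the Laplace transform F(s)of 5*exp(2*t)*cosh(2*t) 5*(s - 2)/(s*(s - 4))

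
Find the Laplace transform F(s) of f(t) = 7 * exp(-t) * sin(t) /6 7/(6 * ((s + 1) ^2 + 1) ) 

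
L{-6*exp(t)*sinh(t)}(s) -6/(s*(s - 2))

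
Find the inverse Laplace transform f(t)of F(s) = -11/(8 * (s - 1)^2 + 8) -11 * exp(t) * sin(t)/8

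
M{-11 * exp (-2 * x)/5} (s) -11 * gamma (s)/ (5 * 2^s)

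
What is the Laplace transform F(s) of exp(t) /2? 1/(2*(s - 1) ) 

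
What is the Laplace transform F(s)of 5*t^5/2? 300/s^6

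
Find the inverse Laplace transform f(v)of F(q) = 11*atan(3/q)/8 11*sin(3*v)/(8*v)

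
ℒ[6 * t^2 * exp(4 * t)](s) 12/(s - 4)^3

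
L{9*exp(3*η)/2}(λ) 9/(2*(λ - 3))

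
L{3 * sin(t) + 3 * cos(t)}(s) 3 * s/(s^2 + 1) + 3/(s^2 + 1)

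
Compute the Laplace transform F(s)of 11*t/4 11/(4*s^2)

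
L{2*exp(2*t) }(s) 2/(s - 2) 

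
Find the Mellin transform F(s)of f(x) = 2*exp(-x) 2*gamma(s)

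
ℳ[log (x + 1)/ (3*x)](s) -pi*csc (pi*s)/ (3*s - 3)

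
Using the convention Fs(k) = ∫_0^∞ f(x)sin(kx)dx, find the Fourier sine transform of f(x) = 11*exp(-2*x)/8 11*k/(8*(k^2 + 4))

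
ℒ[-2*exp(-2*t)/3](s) -2/(3*s + 6)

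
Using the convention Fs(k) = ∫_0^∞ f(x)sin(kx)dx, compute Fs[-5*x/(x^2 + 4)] -5*pi*exp(-2*k)/2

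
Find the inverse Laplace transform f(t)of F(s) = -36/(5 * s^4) -6 * t^3/5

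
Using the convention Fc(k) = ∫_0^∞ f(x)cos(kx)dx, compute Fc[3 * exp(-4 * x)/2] 6/(k^2 + 16)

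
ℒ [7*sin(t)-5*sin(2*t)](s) 7/(s^2 + 1)-10/(s^2 + 4) 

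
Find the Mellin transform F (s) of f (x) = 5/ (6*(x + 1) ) 5*pi*csc (pi*s) /6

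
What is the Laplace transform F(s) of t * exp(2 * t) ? (s - 2) ^(-2) 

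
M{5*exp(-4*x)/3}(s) 5*gamma(s)/(3*4^s)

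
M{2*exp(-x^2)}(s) gamma(s/2)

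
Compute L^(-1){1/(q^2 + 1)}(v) sin(v)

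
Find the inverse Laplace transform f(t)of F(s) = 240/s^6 2 * t^5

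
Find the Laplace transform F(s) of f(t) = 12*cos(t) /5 12*s/(5*(s^2 + 1) ) 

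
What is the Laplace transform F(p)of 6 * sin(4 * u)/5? 24/(5 * (p^2 + 16))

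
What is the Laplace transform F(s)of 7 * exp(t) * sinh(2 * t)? 14/((s - 1)^2-4)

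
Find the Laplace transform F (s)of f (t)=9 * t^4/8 27/s^5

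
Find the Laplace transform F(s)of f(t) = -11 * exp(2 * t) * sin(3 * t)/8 -33/(8 * (s - 2)^2 + 72)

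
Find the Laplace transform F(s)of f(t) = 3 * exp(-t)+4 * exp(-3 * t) 3/(s+1)+4/(s+3)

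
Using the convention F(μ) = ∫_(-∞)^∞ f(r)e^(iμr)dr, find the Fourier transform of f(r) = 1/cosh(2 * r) pi/(2 * cosh(pi * μ/4))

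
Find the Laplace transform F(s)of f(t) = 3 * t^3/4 9/(2 * s^4)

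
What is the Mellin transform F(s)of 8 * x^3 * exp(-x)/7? 8 * gamma(s+3)/7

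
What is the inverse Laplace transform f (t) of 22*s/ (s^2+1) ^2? 11*t*sin (t) 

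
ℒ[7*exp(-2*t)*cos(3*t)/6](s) 7*(s + 2)/(6*((s + 2)^2 + 9))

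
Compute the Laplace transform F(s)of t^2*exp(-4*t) 2/(s + 4)^3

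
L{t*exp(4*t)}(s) (s - 4)^(-2)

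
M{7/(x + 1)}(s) 7*pi*csc(pi*s)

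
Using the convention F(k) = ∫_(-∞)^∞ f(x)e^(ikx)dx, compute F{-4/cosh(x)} -4 * pi/cosh(pi * k/2)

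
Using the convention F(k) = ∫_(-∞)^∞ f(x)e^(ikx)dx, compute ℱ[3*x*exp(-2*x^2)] 3*sqrt(2)*I*sqrt(pi)*k*exp(-k^2/8)/8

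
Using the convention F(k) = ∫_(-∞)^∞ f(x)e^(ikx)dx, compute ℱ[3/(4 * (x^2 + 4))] 3 * pi * exp(-2 * Abs(k))/8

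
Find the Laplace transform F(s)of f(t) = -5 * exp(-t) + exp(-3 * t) 1/(s + 3) - 5/(s + 1)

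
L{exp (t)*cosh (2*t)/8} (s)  (s - 1)/ (8*( (s - 1)^2 - 4))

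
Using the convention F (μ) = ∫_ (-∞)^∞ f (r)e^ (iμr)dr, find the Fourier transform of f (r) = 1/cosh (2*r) pi/ (2*cosh (pi*μ/4))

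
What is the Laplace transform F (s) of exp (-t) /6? 1/ (6*(s + 1) ) 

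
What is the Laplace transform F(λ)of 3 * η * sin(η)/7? 6 * λ/(7 * (λ^2 + 1)^2)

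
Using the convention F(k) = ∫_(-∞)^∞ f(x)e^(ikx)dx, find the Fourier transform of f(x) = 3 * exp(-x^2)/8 3 * sqrt(pi) * exp(-k^2/4)/8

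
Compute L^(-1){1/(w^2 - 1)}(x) sinh(x)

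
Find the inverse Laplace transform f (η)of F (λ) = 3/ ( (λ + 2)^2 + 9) exp (-2 * η) * sin (3 * η)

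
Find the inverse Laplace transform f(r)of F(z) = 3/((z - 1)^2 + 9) exp(r)*sin(3*r)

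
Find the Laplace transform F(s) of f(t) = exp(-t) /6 1/(6 * (s + 1) ) 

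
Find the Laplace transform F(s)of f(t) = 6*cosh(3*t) 6*s/(s^2 - 9)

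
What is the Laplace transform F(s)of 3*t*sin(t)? 6*s/(s^2 + 1)^2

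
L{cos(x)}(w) w/(w^2 + 1)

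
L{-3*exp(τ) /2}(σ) -3/(2*σ - 2) 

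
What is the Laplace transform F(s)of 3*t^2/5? 6/(5*s^3)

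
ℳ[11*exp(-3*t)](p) 11*gamma(p)/3^p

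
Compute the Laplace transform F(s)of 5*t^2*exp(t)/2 5/(s - 1)^3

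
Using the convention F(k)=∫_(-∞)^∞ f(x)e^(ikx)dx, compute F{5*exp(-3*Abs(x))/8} 15/(4*(k^2 + 9))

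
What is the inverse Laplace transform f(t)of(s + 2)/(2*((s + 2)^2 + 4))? exp(-2*t)*cos(2*t)/2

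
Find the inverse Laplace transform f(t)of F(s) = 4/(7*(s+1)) 4*exp(-t)/7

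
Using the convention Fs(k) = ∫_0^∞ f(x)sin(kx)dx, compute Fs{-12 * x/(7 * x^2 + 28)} -6 * pi * exp(-2 * k)/7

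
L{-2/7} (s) -2/ (7*s)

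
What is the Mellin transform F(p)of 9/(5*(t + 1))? 9*pi*csc(pi*p)/5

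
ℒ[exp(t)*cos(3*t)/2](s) (s - 1)/(2*((s - 1)^2 + 9))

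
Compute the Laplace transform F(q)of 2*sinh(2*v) 4/(q^2-4)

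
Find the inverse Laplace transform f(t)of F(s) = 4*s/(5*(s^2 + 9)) 4*cos(3*t)/5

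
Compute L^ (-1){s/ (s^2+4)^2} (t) t * sin (2 * t)/4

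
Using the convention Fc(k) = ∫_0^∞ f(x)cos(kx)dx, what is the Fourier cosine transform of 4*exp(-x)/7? 4/(7*(k^2 + 1))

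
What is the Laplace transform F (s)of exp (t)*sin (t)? 1/ ( (s - 1)^2 + 1)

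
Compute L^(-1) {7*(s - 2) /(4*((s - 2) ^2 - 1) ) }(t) 7*exp(2*t)*cosh(t) /4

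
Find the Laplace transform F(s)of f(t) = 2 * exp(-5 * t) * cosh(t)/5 2 * (s + 5)/(5 * ((s + 5)^2 - 1))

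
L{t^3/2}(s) 3/s^4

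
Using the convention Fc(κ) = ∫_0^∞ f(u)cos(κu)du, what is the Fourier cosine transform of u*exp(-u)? (1 - κ^2)/(κ^2 + 1)^2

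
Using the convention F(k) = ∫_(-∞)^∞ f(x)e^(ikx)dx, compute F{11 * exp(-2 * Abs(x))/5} 44/(5 * (k^2 + 4))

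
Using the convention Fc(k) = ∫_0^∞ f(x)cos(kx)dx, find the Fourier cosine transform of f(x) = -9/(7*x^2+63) -3*pi*exp(-3*k)/14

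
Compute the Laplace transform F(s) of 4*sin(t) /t 4*atan(1/s) 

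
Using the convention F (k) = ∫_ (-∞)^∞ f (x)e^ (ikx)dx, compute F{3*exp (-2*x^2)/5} 3*sqrt (2)*sqrt (pi)*exp (-k^2/8)/10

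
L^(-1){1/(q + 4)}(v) exp(-4*v)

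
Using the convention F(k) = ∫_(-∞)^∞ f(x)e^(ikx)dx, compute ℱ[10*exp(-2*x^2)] 5*sqrt(2)*sqrt(pi)*exp(-k^2/8)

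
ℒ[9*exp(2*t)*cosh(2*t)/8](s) 9*(s - 2)/(8*s*(s - 4))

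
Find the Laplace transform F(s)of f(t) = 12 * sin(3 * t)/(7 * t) 12 * atan(3/s)/7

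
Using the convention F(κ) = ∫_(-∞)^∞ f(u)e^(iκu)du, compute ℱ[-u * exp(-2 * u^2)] -sqrt(2) * I * sqrt(pi) * κ * exp(-κ^2/8)/8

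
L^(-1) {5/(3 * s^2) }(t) 5 * t/3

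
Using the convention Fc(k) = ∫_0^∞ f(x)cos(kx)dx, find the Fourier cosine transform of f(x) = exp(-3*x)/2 3/(2*(k^2 + 9))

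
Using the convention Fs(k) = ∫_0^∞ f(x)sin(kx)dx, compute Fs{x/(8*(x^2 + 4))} pi*exp(-2*k)/16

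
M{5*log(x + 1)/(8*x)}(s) -5*pi*csc(pi*s)/(8*s - 8)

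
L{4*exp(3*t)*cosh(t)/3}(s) 4*(s - 3)/(3*((s - 3)^2 - 1))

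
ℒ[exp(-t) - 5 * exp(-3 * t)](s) 1/(s+1) - 5/(s+3)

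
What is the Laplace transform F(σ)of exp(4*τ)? 1/(σ - 4)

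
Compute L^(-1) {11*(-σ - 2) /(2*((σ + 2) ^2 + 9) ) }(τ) -11*exp(-2*τ)*cos(3*τ) /2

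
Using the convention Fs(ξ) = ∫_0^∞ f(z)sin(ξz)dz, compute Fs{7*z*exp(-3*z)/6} 7*ξ/(ξ^2+9)^2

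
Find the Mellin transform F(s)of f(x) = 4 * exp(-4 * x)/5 2^(2-2 * s) * gamma(s)/5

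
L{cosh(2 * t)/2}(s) s/(2 * (s^2 - 4))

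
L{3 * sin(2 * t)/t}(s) 3 * atan(2/s)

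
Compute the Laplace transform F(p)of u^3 6/p^4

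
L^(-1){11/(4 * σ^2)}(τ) 11 * τ/4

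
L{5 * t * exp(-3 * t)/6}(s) 5/(6 * (s + 3)^2)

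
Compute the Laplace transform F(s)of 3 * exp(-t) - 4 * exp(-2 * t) 3/(s + 1) - 4/(s + 2)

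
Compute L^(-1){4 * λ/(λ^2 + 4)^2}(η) η * sin(2 * η)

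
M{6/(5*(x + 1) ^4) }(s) gamma(s)*gamma(4 - s) /5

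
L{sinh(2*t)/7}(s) 2/(7*(s^2 - 4))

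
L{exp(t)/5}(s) 1/(5*(s - 1))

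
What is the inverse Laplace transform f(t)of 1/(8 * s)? 1/8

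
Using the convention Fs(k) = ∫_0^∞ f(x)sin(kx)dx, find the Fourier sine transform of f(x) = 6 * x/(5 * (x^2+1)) 3 * pi * exp(-k)/5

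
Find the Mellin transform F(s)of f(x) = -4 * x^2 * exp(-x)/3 -4 * gamma(s + 2)/3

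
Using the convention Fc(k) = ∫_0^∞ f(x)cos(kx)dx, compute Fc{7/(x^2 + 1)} 7 * pi * exp(-k)/2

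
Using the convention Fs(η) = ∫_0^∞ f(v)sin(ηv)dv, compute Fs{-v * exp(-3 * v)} -6 * η/(η^2 + 9)^2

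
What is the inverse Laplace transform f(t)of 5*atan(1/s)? 5*sin(t)/t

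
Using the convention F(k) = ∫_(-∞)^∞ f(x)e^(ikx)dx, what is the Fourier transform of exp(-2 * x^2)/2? sqrt(2) * sqrt(pi) * exp(-k^2/8)/4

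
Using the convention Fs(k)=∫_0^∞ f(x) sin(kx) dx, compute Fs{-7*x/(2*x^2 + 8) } -7*pi*exp(-2*k) /4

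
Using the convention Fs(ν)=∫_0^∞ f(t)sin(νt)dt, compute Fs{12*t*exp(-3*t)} 72*ν/(ν^2 + 9)^2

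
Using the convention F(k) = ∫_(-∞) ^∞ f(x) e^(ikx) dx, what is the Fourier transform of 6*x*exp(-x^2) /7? 3*I*sqrt(pi)*k*exp(-k^2/4) /7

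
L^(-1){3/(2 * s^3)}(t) 3 * t^2/4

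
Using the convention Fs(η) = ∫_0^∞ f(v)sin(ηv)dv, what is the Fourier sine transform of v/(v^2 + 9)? pi * exp(-3 * η)/2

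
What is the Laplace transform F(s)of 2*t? 2/s^2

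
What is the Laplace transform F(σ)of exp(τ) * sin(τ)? 1/((σ - 1)^2 + 1)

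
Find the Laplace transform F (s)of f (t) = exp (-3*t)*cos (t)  (s + 3)/ ( (s + 3)^2 + 1)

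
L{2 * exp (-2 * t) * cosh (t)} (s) 2 * (s + 2)/ ( (s + 2)^2 - 1)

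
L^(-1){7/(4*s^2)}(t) 7*t/4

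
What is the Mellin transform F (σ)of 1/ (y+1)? pi*csc (pi*σ)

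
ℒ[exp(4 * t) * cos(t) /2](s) (s - 4) /(2 * ((s - 4) ^2 + 1) ) 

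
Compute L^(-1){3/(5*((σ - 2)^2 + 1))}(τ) 3*exp(2*τ)*sin(τ)/5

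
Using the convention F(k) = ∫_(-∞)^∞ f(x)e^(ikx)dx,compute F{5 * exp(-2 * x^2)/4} 5 * sqrt(2) * sqrt(pi) * exp(-k^2/8)/8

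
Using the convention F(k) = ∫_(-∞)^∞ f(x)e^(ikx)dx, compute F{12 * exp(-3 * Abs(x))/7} 72/(7 * (k^2 + 9))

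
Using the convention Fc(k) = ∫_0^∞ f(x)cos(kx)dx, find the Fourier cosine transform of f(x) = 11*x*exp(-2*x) 11*(4 - k^2)/(k^2 + 4)^2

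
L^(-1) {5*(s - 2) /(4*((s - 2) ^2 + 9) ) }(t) 5*exp(2*t)*cos(3*t) /4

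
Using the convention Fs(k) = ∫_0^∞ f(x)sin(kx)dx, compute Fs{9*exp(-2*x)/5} 9*k/(5*(k^2 + 4))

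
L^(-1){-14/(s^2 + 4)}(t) -7*sin(2*t)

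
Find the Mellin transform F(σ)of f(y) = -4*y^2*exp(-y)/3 -4*gamma(σ + 2)/3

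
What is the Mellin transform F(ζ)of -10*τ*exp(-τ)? -10*gamma(ζ + 1)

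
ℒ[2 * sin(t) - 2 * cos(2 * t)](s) 2/(s^2+1) - 2 * s/(s^2+4)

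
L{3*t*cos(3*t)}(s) 3*(s^2 - 9)/(s^2 + 9)^2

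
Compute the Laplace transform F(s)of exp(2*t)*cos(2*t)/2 (s - 2)/(2*((s - 2)^2 + 4))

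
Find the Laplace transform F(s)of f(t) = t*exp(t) (s - 1)^(-2)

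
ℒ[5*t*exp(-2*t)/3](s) 5/(3*(s + 2)^2)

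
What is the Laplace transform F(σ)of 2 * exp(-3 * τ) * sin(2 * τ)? 4/((σ + 3)^2 + 4)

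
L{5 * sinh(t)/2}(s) 5/(2 * (s^2 - 1))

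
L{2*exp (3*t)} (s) 2/ (s - 3)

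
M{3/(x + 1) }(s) 3*pi*csc(pi*s) 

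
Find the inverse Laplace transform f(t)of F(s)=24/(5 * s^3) 12 * t^2/5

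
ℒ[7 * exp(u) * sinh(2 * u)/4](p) 7/(2 * ((p - 1)^2 - 4))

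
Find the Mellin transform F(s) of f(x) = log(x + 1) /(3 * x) -pi * csc(pi * s) /(3 * s - 3) 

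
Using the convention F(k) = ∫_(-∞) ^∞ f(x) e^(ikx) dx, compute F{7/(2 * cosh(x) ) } 7 * pi/(2 * cosh(pi * k/2) ) 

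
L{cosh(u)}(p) p/(p^2-1)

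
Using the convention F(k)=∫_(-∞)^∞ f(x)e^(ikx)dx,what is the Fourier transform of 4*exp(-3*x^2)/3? 4*sqrt(3)*sqrt(pi)*exp(-k^2/12)/9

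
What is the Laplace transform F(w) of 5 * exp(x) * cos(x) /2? 5 * (w - 1) /(2 * ((w - 1) ^2 + 1) ) 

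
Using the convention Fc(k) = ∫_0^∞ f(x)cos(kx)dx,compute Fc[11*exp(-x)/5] 11/(5*(k^2 + 1))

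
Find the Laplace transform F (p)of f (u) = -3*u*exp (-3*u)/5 -3/ (5*(p + 3)^2)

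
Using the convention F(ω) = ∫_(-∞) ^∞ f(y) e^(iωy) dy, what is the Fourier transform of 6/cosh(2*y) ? 3*pi/cosh(pi*ω/4) 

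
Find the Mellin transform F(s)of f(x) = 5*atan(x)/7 -5*pi*sec(pi*s/2)/(14*s)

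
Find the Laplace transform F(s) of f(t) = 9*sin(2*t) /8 9/(4*(s^2 + 4) ) 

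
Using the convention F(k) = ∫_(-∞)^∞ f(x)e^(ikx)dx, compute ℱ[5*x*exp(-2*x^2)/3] 5*sqrt(2)*I*sqrt(pi)*k*exp(-k^2/8)/24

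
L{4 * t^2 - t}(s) 8/s^3-1/s^2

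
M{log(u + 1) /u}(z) -pi * csc(pi * z) /(z - 1) 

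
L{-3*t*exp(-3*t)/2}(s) -3/(2*(s + 3)^2)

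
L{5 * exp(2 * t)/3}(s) 5/(3 * (s - 2))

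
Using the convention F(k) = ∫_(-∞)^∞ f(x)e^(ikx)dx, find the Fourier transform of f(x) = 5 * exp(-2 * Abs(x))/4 5/(k^2 + 4)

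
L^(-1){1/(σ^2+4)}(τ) sin(2*τ)/2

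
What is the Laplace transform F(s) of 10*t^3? 60/s^4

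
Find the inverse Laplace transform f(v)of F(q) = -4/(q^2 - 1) -4*sinh(v)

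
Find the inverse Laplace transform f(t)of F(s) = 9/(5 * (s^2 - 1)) 9 * sinh(t)/5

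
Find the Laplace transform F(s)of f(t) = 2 2/s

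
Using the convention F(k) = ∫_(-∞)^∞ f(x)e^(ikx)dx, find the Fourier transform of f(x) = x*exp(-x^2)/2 I*sqrt(pi)*k*exp(-k^2/4)/4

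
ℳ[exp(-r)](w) gamma(w)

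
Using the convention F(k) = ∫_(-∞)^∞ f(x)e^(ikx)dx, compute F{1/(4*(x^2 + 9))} pi*exp(-3*Abs(k))/12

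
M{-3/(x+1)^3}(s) -3*pi*(s - 2)*(s - 1)/(2*sin(pi*s))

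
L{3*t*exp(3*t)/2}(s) 3/(2*(s - 3)^2)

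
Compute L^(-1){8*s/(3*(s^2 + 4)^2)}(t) 2*t*sin(2*t)/3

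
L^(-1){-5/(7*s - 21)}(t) -5*exp(3*t)/7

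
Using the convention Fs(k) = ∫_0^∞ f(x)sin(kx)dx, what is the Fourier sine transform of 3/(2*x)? 3*pi/4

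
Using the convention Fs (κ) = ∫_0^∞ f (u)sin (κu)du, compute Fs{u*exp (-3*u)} 6*κ/ (κ^2 + 9)^2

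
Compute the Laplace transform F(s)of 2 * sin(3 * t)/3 2/(s^2 + 9)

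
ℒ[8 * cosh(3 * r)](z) 8 * z/(z^2 - 9)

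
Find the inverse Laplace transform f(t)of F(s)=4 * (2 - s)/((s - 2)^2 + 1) -4 * exp(2 * t) * cos(t)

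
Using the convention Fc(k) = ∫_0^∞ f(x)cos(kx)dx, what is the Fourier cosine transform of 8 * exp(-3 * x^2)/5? 4 * sqrt(3) * sqrt(pi) * exp(-k^2/12)/15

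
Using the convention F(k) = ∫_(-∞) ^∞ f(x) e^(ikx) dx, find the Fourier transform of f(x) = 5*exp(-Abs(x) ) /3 10/(3*(k^2 + 1) ) 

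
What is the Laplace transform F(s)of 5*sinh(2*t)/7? 10/(7*(s^2-4))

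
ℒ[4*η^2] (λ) 8/λ^3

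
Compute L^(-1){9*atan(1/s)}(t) 9*sin(t)/t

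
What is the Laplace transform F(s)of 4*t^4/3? 32/s^5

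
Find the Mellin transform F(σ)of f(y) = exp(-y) gamma(σ)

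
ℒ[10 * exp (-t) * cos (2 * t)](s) 10 * (s + 1)/ ( (s + 1)^2 + 4)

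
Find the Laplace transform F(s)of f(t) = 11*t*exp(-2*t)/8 11/(8*(s + 2)^2)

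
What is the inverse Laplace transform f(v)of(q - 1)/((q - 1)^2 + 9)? exp(v) * cos(3 * v)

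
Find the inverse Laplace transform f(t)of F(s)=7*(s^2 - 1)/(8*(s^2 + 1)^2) 7*t*cos(t)/8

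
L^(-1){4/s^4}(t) 2 * t^3/3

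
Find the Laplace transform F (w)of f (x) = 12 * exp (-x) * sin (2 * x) 24/ ( (w+1)^2+4)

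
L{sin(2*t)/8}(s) 1/(4*(s^2 + 4))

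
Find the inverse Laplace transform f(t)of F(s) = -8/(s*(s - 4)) -4*exp(2*t)*sinh(2*t)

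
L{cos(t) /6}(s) s/(6 * (s^2 + 1) ) 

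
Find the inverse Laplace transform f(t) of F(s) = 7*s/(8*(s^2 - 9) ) 7*cosh(3*t) /8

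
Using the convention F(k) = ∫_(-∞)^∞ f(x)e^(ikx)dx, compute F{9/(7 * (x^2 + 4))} 9 * pi * exp(-2 * Abs(k))/14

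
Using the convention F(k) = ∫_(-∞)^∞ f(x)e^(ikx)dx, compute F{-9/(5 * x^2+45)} -3 * pi * exp(-3 * Abs(k))/5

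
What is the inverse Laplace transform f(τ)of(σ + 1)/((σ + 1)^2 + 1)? exp(-τ) * cos(τ)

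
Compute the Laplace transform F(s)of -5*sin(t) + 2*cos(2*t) 2*s/(s^2 + 4) - 5/(s^2 + 1)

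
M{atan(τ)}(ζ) -pi * sec(pi * ζ/2)/(2 * ζ)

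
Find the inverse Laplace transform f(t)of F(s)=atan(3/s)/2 sin(3 * t)/(2 * t)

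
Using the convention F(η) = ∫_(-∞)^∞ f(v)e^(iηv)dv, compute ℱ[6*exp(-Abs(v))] 12/(η^2 + 1)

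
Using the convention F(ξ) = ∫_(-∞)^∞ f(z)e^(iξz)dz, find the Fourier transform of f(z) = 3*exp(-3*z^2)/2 sqrt(3)*sqrt(pi)*exp(-ξ^2/12)/2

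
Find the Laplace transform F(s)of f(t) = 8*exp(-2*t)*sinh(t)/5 8/(5*((s + 2)^2 - 1))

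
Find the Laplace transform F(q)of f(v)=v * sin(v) 2 * q/(q^2 + 1)^2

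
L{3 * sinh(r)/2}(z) 3/(2 * (z^2 - 1))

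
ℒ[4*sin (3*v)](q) 12/ (q^2 + 9)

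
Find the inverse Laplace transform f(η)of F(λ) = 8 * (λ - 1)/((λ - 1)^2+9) 8 * exp(η) * cos(3 * η)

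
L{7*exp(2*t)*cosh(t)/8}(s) 7*(s - 2)/(8*((s - 2)^2 - 1))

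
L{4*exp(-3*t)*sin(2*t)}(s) 8/((s+3)^2+4)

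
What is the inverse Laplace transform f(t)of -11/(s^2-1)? -11*sinh(t)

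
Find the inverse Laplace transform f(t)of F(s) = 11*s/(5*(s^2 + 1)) 11*cos(t)/5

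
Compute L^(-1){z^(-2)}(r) r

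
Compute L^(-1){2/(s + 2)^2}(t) 2 * t * exp(-2 * t)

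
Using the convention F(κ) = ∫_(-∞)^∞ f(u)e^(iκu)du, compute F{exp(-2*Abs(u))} 4/(κ^2 + 4)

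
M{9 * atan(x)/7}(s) -9 * pi * sec(pi * s/2)/(14 * s)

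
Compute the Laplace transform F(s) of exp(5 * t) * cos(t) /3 (s - 5) /(3 * ((s - 5) ^2+1) ) 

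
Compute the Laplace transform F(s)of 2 2/s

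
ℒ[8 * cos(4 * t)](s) 8 * s/(s^2 + 16)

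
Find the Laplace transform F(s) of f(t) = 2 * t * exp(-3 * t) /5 2/(5 * (s+3) ^2) 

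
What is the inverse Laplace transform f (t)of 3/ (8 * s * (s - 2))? 3 * exp (t) * sinh (t)/8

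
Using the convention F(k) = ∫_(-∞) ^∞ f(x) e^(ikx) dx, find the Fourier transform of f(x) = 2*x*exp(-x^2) I*sqrt(pi)*k*exp(-k^2/4) 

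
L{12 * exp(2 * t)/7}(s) 12/(7 * (s - 2))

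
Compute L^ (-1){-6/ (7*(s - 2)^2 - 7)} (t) -6*exp (2*t)*sinh (t)/7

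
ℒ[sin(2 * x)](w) 2/(w^2 + 4)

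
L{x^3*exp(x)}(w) 6/(w - 1)^4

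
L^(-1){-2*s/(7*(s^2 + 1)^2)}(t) -t*sin(t)/7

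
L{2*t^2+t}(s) s^(-2)+4/s^3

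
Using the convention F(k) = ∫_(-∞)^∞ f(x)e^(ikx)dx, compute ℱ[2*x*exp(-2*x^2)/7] sqrt(2)*I*sqrt(pi)*k*exp(-k^2/8)/28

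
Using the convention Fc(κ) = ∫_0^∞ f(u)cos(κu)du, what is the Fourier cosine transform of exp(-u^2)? sqrt(pi)*exp(-κ^2/4)/2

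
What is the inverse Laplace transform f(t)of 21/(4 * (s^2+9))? 7 * sin(3 * t)/4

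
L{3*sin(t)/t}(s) 3*atan(1/s)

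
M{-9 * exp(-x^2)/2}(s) -9 * gamma(s/2)/4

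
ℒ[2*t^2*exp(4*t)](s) 4/(s - 4)^3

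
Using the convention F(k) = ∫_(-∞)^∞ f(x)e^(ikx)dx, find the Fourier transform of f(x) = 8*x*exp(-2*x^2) sqrt(2)*I*sqrt(pi)*k*exp(-k^2/8)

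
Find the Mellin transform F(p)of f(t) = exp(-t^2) gamma(p/2)/2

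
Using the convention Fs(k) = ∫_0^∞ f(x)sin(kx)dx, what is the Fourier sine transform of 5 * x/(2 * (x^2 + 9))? 5 * pi * exp(-3 * k)/4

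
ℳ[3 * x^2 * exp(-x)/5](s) 3 * gamma(s + 2)/5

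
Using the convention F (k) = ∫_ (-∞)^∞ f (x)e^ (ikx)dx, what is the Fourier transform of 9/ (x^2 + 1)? 9*pi*exp (-Abs (k))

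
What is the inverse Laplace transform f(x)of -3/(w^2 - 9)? -sinh(3*x)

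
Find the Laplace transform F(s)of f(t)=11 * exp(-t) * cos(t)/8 11 * (s + 1)/(8 * ((s + 1)^2 + 1))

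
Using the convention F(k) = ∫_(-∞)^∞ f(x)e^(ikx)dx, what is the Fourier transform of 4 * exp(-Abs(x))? 8/(k^2 + 1)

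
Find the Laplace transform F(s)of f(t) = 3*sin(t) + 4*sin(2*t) 3/(s^2 + 1) + 8/(s^2 + 4)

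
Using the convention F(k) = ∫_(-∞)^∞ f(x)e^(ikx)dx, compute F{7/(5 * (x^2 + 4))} 7 * pi * exp(-2 * Abs(k))/10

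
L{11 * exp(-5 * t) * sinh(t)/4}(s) 11/(4 * ((s + 5)^2 - 1))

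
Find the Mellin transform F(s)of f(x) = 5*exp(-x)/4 5*gamma(s)/4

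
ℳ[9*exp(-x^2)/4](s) 9*gamma(s/2)/8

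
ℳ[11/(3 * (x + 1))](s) 11 * pi * csc(pi * s)/3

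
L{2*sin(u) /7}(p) 2/(7*(p^2 + 1) ) 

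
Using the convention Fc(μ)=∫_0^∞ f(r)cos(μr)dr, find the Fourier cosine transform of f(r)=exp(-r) 1/(μ^2+1)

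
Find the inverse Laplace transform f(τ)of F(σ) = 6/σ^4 τ^3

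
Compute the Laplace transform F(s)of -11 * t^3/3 -22/s^4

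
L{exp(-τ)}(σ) 1/(σ + 1)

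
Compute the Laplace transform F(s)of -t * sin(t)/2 -s/(s^2 + 1)^2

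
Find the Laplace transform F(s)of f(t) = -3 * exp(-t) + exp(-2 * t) 1/(s + 2) - 3/(s + 1)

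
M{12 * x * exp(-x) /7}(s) 12 * gamma(s + 1) /7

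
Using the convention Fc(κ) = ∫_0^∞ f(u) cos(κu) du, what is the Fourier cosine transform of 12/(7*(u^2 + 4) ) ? 3*pi*exp(-2*κ) /7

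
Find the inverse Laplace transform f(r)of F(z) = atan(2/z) sin(2*r)/r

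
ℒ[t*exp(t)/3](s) 1/(3*(s - 1)^2)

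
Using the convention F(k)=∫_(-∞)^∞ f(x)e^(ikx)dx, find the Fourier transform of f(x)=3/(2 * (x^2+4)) 3 * pi * exp(-2 * Abs(k))/4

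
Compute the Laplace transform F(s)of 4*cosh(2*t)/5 4*s/(5*(s^2-4))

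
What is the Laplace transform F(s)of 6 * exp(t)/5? 6/(5 * (s - 1))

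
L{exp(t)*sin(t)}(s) 1/((s - 1)^2+1)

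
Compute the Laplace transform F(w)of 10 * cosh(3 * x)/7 10 * w/(7 * (w^2 - 9))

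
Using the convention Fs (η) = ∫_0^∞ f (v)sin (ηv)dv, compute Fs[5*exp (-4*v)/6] 5*η/ (6*(η^2+16))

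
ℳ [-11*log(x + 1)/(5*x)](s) 11*pi*csc(pi*s)/(5*(s - 1))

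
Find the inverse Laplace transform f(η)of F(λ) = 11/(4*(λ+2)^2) 11*η*exp(-2*η)/4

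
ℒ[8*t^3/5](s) 48/(5*s^4)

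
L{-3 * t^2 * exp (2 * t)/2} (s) -3/ (s - 2)^3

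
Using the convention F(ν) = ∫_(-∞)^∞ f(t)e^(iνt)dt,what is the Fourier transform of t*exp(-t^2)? I*sqrt(pi)*ν*exp(-ν^2/4)/2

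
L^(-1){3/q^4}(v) v^3/2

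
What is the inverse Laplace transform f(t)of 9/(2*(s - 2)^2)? 9*t*exp(2*t)/2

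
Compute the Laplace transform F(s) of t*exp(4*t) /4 1/(4*(s - 4) ^2) 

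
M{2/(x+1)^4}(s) gamma(s)*gamma(4 - s)/3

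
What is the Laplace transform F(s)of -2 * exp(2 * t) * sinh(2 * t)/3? -4/(3 * s * (s - 4))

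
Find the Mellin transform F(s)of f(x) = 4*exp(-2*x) 2^(2 - s)*gamma(s)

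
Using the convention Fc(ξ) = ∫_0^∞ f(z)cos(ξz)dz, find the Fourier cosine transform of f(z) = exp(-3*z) 3/(ξ^2 + 9)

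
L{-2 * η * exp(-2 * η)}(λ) -2/(λ+2)^2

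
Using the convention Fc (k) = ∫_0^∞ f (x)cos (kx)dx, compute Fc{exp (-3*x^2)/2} sqrt (3)*sqrt (pi)*exp (-k^2/12)/12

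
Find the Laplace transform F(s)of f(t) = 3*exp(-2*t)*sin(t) 3/((s + 2)^2 + 1)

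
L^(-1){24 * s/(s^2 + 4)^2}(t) 6 * t * sin(2 * t)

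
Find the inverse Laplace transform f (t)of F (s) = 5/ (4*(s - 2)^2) 5*t*exp (2*t)/4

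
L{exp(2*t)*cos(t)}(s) (s - 2)/((s - 2)^2 + 1)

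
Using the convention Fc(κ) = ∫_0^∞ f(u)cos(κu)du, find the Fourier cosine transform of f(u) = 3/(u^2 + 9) pi*exp(-3*κ)/2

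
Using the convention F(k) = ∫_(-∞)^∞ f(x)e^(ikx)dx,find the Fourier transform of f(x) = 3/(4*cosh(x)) 3*pi/(4*cosh(pi*k/2))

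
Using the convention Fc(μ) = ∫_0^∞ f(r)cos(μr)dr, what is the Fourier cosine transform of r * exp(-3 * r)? (9 - μ^2)/(μ^2 + 9)^2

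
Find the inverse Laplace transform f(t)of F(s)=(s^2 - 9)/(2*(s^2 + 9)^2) t*cos(3*t)/2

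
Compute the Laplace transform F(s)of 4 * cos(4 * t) 4 * s/(s^2 + 16)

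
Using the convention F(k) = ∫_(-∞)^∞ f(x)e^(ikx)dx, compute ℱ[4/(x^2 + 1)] 4 * pi * exp(-Abs(k))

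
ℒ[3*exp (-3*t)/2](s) 3/ (2*(s + 3))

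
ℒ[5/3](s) 5/(3 * s)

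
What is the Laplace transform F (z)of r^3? 6/z^4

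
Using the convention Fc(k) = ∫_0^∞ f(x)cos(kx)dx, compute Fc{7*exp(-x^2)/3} 7*sqrt(pi)*exp(-k^2/4)/6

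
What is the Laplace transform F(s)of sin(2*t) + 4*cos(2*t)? 2/(s^2 + 4) + 4*s/(s^2 + 4)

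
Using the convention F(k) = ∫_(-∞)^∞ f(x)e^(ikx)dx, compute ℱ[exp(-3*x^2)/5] sqrt(3)*sqrt(pi)*exp(-k^2/12)/15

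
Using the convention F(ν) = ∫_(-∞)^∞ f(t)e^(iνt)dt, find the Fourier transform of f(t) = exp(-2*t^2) sqrt(2)*sqrt(pi)*exp(-ν^2/8)/2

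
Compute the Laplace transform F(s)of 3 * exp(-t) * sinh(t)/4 3/(4 * s * (s + 2))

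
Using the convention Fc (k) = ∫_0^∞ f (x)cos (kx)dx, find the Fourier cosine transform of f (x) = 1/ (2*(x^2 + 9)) pi*exp (-3*k)/12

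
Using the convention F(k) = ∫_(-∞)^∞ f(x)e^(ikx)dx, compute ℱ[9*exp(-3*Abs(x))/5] 54/(5*(k^2 + 9))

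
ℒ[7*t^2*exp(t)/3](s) 14/(3*(s - 1)^3)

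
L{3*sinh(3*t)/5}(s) 9/(5*(s^2 - 9))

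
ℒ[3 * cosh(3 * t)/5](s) 3 * s/(5 * (s^2 - 9))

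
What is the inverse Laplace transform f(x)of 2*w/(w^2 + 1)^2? x*sin(x)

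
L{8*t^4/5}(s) 192/(5*s^5)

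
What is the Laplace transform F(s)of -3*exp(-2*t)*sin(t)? -3/((s + 2)^2 + 1)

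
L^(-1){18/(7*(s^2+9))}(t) 6*sin(3*t)/7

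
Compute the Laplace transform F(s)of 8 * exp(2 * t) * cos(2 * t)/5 8 * (s - 2)/(5 * ((s - 2)^2+4))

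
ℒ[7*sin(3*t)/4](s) 21/(4*(s^2 + 9))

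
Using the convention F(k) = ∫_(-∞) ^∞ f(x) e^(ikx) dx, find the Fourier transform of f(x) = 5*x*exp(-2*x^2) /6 5*sqrt(2)*I*sqrt(pi)*k*exp(-k^2/8) /48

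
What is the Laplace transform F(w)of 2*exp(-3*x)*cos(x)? 2*(w + 3)/((w + 3)^2 + 1)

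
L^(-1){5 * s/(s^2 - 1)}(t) 5 * cosh(t)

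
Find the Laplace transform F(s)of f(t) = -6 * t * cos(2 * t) 6 * (4 - s^2)/(s^2 + 4)^2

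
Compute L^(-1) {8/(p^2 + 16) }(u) 2*sin(4*u) 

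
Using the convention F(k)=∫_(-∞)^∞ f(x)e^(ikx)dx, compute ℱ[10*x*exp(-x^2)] 5*I*sqrt(pi)*k*exp(-k^2/4)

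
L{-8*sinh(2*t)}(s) -16/(s^2 - 4)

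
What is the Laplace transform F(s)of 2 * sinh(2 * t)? 4/(s^2 - 4)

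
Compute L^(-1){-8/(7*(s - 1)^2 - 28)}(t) -4*exp(t)*sinh(2*t)/7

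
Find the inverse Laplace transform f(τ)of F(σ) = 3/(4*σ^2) 3*τ/4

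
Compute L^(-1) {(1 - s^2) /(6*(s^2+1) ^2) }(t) -t*cos(t) /6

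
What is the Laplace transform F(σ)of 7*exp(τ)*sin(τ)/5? 7/(5*((σ - 1)^2 + 1))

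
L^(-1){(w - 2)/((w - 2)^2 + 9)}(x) exp(2*x)*cos(3*x)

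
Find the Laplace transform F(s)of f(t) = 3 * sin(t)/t 3 * atan(1/s)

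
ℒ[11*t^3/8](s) 33/(4*s^4) 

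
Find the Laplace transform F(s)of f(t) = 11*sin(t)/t 11*atan(1/s)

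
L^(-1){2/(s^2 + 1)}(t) 2*sin(t)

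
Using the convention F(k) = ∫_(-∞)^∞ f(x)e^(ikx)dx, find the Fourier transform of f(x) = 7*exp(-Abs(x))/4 7/(2*(k^2 + 1))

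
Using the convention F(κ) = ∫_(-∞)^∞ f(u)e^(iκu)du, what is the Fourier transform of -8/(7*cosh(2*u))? -4*pi/(7*cosh(pi*κ/4))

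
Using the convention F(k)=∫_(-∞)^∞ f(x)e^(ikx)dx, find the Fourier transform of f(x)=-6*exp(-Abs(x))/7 -12/(7*k^2 + 7)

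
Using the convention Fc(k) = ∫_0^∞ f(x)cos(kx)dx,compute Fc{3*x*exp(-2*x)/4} 3*(4 - k^2)/(4*(k^2+4)^2)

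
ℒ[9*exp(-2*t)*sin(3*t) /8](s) 27/(8*((s+2) ^2+9) ) 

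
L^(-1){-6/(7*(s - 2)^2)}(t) -6*t*exp(2*t)/7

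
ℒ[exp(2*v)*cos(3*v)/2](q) (q - 2)/(2*((q - 2)^2 + 9))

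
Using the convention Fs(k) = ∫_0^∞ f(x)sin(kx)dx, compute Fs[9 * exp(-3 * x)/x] 9 * atan(k/3)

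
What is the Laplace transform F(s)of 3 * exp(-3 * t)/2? 3/(2 * (s + 3))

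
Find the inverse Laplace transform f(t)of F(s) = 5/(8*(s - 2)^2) 5*t*exp(2*t)/8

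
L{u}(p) p^(-2)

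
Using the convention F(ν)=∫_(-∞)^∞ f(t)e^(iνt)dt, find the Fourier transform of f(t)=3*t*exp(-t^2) 3*I*sqrt(pi)*ν*exp(-ν^2/4)/2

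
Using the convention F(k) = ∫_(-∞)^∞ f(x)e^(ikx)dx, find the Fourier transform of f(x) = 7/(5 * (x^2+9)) 7 * pi * exp(-3 * Abs(k))/15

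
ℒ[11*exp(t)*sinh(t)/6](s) 11/(6*s*(s - 2))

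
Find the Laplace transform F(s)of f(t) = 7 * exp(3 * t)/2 7/(2 * (s - 3))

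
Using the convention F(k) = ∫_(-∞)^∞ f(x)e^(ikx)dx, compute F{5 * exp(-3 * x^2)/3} 5 * sqrt(3) * sqrt(pi) * exp(-k^2/12)/9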